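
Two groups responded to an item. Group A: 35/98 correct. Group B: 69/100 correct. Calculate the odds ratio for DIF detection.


Odds_A = 35/63 = 0.5556
Odds_B = 69/31 = 2.2258
OR = Odds_A / Odds_B = 0.5556 / 2.2258
Exactly, OR = (35 * 31) / (63 * 69) = 1085 / 4347
OR = 0.2496

0.2496


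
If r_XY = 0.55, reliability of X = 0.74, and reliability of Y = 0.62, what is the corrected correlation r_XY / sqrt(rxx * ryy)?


r_corrected = rxy / sqrt(rxx * ryy)
= 0.55 / sqrt(0.74 * 0.62)
= 0.55 / sqrt(0.4588)
= 0.55 / 0.677348
r_corrected = 0.812

0.812


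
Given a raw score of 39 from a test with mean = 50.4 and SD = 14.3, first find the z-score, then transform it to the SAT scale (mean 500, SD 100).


z = (X - mean) / SD = (39 - 50.4) / 14.3
z = -11.4 / 14.3
z = -0.7972
SAT-scale = SAT = 500 + 100z
Carry z at full precision (z = -11.4 / 14.3) into the conversion:
SAT-scale = 500 + 100 * (-11.4 / 14.3) = 500 + -1140 / 14.3
SAT-scale = 500 + -79.7203
SAT-scale = 420.2797

420.2797


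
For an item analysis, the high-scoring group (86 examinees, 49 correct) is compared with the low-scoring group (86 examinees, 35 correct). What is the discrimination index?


p_upper = 49/86 = 0.5698
p_lower = 35/86 = 0.407
D = 0.5698 - 0.407 = 0.1628

0.1628


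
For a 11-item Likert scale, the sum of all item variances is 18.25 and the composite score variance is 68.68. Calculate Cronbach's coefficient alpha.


alpha = (k/(k-1)) * (1 - sum(si^2)/s_total^2)
= (11/10) * (1 - 18.25/68.68)
alpha = 0.8077

0.8077


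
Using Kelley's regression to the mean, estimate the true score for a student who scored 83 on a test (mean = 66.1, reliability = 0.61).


T_est = rxx * X + (1 - rxx) * mean
T_est = 0.61 * 83 + 0.39 * 66.1
T_est = 50.63 + 25.779
T_est = 76.409

76.409


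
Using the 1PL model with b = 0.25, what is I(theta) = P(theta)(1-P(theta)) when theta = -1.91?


P = 1/(1+exp(-(-1.91-0.25))) = 0.1034
I = P*(1-P) = 0.1034 * 0.8966
I = 0.0927

0.0927


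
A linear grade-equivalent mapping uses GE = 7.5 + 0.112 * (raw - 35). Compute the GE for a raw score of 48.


raw - median = 48 - 35 = 13
slope * diff = 0.112 * 13 = 1.456
GE = 7.5 + 1.456
GE = 8.956

8.956


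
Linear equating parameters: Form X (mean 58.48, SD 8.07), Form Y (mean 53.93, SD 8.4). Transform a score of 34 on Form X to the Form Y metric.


slope = SD_Y / SD_X = 8.4 / 8.07 ~ 1.0409
intercept = mean_Y - slope * mean_X = 53.93 - (8.4 / 8.07) * 58.48 ~ -6.9414
Y = slope * X + intercept. To avoid rounding drift from the rounded slope/intercept, evaluate the equivalent form Y = mean_Y + SD_Y * (X - mean_X) / SD_X at full precision:
Y = 53.93 + 8.4 * (34 - 58.48) / 8.07
Y = 53.93 - 8.4 * 24.48 / 8.07
Y = 53.93 - 205.632 / 8.07
Y = 53.93 - 25.481
Y = 28.449

28.449


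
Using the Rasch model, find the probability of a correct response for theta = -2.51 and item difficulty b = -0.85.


theta - b = -2.51 - -0.85 = -1.66
exp(-(theta - b)) = exp(1.66) = 5.2593
P = 1 / (1 + 5.2593)
P = 0.1598

0.1598


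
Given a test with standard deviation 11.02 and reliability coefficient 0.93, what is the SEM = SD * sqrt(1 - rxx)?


SEM = SD * sqrt(1 - rxx)
SEM = 11.02 * sqrt(1 - 0.93)
SEM = 11.02 * sqrt(0.07) = 11.02 * 0.264575
SEM = 2.9156

2.9156


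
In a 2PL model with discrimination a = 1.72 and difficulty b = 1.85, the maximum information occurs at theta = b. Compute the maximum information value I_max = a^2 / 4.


For 2PL, max info at theta = b = 1.85
I_max = a^2 / 4 = 1.72^2 / 4
= 2.9584 / 4
I_max = 0.7396

0.7396


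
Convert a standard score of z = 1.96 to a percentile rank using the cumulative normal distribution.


CDF(z) = 0.5 * (1 + erf(z/sqrt(2)))
erf(1.3859) = 0.95
CDF = 0.975
Percentile rank = 0.975 * 100 = 97.5

97.5


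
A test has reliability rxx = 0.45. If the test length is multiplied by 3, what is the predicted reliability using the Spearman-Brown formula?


r_new = (n * rxx) / (1 + (n-1) * rxx)
r_new = (3 * 0.45) / (1 + 2 * 0.45)
r_new = 1.35 / 1.9
r_new = 0.7105

0.7105


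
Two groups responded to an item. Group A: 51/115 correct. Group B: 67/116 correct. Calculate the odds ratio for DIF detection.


Odds_A = 51/64 = 0.7969
Odds_B = 67/49 = 1.3673
OR = Odds_A / Odds_B = 0.7969 / 1.3673
Exactly, OR = (51 * 49) / (64 * 67) = 2499 / 4288
OR = 0.5828

0.5828


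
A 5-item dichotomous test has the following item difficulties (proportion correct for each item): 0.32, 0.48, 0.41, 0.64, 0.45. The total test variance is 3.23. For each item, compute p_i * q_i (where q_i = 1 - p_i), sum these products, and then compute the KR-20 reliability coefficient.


For each item, compute p_i * q_i:
  Item 1: 0.32 * 0.68 = 0.2176
  Item 2: 0.48 * 0.52 = 0.2496
  Item 3: 0.41 * 0.59 = 0.2419
  Item 4: 0.64 * 0.36 = 0.2304
  Item 5: 0.45 * 0.55 = 0.2475
Sum(p_i * q_i) = 0.2176 + 0.2496 + 0.2419 + 0.2304 + 0.2475 = 1.187
KR-20 = (k/(k-1)) * (1 - Sum(p_i*q_i) / Var_total)
= (5/4) * (1 - 1.187/3.23)
= 1.25 * 0.6325
KR-20 = 0.7906

0.7906


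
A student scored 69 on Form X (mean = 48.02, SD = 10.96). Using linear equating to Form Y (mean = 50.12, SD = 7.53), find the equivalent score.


slope = SD_Y / SD_X = 7.53 / 10.96 ~ 0.687
intercept = mean_Y - slope * mean_X = 50.12 - (7.53 / 10.96) * 48.02 ~ 17.1282
Y = slope * X + intercept. To avoid rounding drift from the rounded slope/intercept, evaluate the equivalent form Y = mean_Y + SD_Y * (X - mean_X) / SD_X at full precision:
Y = 50.12 + 7.53 * (69 - 48.02) / 10.96
Y = 50.12 + 7.53 * 20.98 / 10.96
Y = 50.12 + 157.9794 / 10.96
Y = 50.12 + 14.4142
Y = 64.5342

64.5342


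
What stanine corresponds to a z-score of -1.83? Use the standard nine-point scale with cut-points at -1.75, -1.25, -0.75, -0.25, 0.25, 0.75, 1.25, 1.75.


Stanine boundaries: [-1.75, -1.25, -0.75, -0.25, 0.25, 0.75, 1.25, 1.75]
z = -1.83
Check each boundary:
  z < -1.75
  z < -1.25
  z < -0.75
  z < -0.25
  z < 0.25
  z < 0.75
  z < 1.25
  z < 1.75
Highest qualifying boundary gives stanine = 1

1


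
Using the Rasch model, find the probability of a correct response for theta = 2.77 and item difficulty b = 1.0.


theta - b = 2.77 - 1.0 = 1.77
exp(-(theta - b)) = exp(-1.77) = 0.1703
P = 1 / (1 + 0.1703)
P = 0.8545

0.8545


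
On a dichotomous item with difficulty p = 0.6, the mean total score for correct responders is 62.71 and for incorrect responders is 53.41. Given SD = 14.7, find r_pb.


q = 1 - p = 0.4
rpb = ((M1 - M0) / SD) * sqrt(p * q)
rpb = ((62.71 - 53.41) / 14.7) * sqrt(0.6 * 0.4)
rpb = 0.3099

0.3099


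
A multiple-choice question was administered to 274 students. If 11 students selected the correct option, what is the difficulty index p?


Item difficulty p = number correct / total examinees
p = 11 / 274
p = 0.0401

0.0401


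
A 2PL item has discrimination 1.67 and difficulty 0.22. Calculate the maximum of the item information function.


For 2PL, max info at theta = b = 0.22
I_max = a^2 / 4 = 1.67^2 / 4
= 2.7889 / 4
I_max = 0.6972

0.6972


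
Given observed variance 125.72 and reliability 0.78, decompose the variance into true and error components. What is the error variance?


var_true = rxx * var_obs = 0.78 * 125.72 = 98.0616
var_error = var_obs - var_true
var_error = 125.72 - 98.0616
var_error = 27.6584

27.6584


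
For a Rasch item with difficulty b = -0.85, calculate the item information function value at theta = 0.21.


P = 1/(1+exp(-(0.21--0.85))) = 0.7427
I = P*(1-P) = 0.7427 * 0.2573
I = 0.1911

0.1911


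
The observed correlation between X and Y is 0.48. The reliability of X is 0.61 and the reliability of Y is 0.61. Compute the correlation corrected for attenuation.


r_corrected = rxy / sqrt(rxx * ryy)
= 0.48 / sqrt(0.61 * 0.61)
= 0.48 / sqrt(0.3721)
= 0.48 / 0.61
r_corrected = 0.7869

0.7869


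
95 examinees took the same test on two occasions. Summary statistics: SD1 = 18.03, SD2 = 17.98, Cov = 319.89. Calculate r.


r = cov(X,Y) / (SD_X * SD_Y)
r = 319.89 / (18.03 * 17.98)
r = 319.89 / 324.1794
r = 0.9868

0.9868


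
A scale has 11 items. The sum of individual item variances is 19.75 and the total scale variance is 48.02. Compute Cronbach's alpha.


alpha = (k/(k-1)) * (1 - sum(si^2)/s_total^2)
= (11/10) * (1 - 19.75/48.02)
alpha = 0.6476

0.6476


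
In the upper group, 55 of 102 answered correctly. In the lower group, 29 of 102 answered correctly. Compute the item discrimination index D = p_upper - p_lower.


p_upper = 55/102 = 0.5392
p_lower = 29/102 = 0.2843
D = 0.5392 - 0.2843 = 0.2549

0.2549


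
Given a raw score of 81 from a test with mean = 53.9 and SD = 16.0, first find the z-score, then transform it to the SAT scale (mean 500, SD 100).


z = (X - mean) / SD = (81 - 53.9) / 16.0
z = 27.1 / 16.0
z = 1.6938
SAT-scale = SAT = 500 + 100z
Carry z at full precision (z = 27.1 / 16.0) into the conversion:
SAT-scale = 500 + 100 * (27.1 / 16.0) = 500 + 2710 / 16.0
SAT-scale = 500 + 169.375
SAT-scale = 669.375

669.375


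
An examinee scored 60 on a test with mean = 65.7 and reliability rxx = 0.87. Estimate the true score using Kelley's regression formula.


T_est = rxx * X + (1 - rxx) * mean
T_est = 0.87 * 60 + 0.13 * 65.7
T_est = 52.2 + 8.541
T_est = 60.741

60.741


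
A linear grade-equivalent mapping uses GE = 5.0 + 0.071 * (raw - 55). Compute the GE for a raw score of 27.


raw - median = 27 - 55 = -28
slope * diff = 0.071 * -28 = -1.988
GE = 5.0 + -1.988
GE = 3.012

3.012


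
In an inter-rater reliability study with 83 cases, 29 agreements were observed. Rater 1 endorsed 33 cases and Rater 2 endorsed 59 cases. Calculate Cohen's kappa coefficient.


P_o = 29/83 = 0.349398
P_e = (33*59 + 50*24) / 6889 = 0.456815
kappa = (P_o - P_e) / (1 - P_e)
kappa = (0.349398 - 0.456815) / (1 - 0.456815)
kappa = -0.1978

-0.1978


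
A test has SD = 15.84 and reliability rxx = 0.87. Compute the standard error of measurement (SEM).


SEM = SD * sqrt(1 - rxx)
SEM = 15.84 * sqrt(1 - 0.87)
SEM = 15.84 * sqrt(0.13) = 15.84 * 0.360555
SEM = 5.7112

5.7112


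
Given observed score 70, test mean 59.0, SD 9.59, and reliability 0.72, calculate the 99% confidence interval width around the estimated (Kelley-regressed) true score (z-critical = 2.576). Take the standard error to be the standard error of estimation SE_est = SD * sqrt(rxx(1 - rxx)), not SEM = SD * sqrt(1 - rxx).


True score estimate = 0.72*70 + 0.28*59.0 = 66.92
SE_est = SD * sqrt(rxx * (1 - rxx)) = 9.59 * sqrt(0.72 * 0.28) = 9.59 * sqrt(0.2016) = 4.305899
CI = T_est +/- z * SE_est, so width = 2 * z * SE_est = 2 * 2.576 * 4.305899
Width = 22.184

22.184


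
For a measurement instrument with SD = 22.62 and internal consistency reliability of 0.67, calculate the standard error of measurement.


SEM = SD * sqrt(1 - rxx)
SEM = 22.62 * sqrt(1 - 0.67)
SEM = 22.62 * sqrt(0.33) = 22.62 * 0.574456
SEM = 12.9942

12.9942


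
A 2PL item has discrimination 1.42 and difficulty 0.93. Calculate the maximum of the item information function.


For 2PL, max info at theta = b = 0.93
I_max = a^2 / 4 = 1.42^2 / 4
= 2.0164 / 4
I_max = 0.5041

0.5041


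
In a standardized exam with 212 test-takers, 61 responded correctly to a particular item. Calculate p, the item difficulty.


Item difficulty p = number correct / total examinees
p = 61 / 212
p = 0.2877

0.2877


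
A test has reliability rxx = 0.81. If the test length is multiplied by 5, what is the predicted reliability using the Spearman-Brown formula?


r_new = (n * rxx) / (1 + (n-1) * rxx)
r_new = (5 * 0.81) / (1 + 4 * 0.81)
r_new = 4.05 / 4.24
r_new = 0.9552

0.9552


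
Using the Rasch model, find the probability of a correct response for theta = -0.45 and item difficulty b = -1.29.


theta - b = -0.45 - -1.29 = 0.84
exp(-(theta - b)) = exp(-0.84) = 0.4317
P = 1 / (1 + 0.4317)
P = 0.6985

0.6985


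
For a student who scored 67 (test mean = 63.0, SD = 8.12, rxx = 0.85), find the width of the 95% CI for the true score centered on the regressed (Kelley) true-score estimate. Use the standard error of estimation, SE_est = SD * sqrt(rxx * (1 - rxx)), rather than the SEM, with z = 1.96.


True score estimate = 0.85*67 + 0.15*63.0 = 66.4
SE_est = SD * sqrt(rxx * (1 - rxx)) = 8.12 * sqrt(0.85 * 0.15) = 8.12 * sqrt(0.1275) = 2.89942
CI = T_est +/- z * SE_est, so width = 2 * z * SE_est = 2 * 1.96 * 2.89942
Width = 11.3657

11.3657


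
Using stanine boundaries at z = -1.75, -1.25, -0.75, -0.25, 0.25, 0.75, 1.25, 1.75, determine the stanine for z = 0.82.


Stanine boundaries: [-1.75, -1.25, -0.75, -0.25, 0.25, 0.75, 1.25, 1.75]
z = 0.82
Check each boundary:
  z >= -1.75 -> could be stanine 2
  z >= -1.25 -> could be stanine 3
  z >= -0.75 -> could be stanine 4
  z >= -0.25 -> could be stanine 5
  z >= 0.25 -> could be stanine 6
  z >= 0.75 -> could be stanine 7
  z < 1.25
  z < 1.75
Highest qualifying boundary gives stanine = 7

7


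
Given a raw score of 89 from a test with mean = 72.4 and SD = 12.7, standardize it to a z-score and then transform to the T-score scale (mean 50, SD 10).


z = (X - mean) / SD = (89 - 72.4) / 12.7
z = 16.6 / 12.7
z = 1.3071
T-score = T = 50 + 10z
Carry z at full precision (z = 16.6 / 12.7) into the conversion:
T-score = 50 + 10 * (16.6 / 12.7) = 50 + 166 / 12.7
T-score = 50 + 13.0709
T-score = 63.0709

63.0709


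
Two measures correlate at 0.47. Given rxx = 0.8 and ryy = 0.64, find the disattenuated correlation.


r_corrected = rxy / sqrt(rxx * ryy)
= 0.47 / sqrt(0.8 * 0.64)
= 0.47 / sqrt(0.512)
= 0.47 / 0.715542
r_corrected = 0.6568

0.6568


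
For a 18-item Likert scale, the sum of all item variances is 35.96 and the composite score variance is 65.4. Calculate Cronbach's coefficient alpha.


alpha = (k/(k-1)) * (1 - sum(si^2)/s_total^2)
= (18/17) * (1 - 35.96/65.4)
alpha = 0.4766

0.4766


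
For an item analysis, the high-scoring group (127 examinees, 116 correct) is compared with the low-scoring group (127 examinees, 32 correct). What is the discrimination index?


p_upper = 116/127 = 0.9134
p_lower = 32/127 = 0.252
D = 0.9134 - 0.252 = 0.6614

0.6614


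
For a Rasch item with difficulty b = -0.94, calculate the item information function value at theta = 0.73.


P = 1/(1+exp(-(0.73--0.94))) = 0.8416
I = P*(1-P) = 0.8416 * 0.1584
I = 0.1333

0.1333


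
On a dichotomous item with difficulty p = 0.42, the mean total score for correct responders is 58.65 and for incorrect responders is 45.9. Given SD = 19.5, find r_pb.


q = 1 - p = 0.58
rpb = ((M1 - M0) / SD) * sqrt(p * q)
rpb = ((58.65 - 45.9) / 19.5) * sqrt(0.42 * 0.58)
rpb = 0.3227

0.3227


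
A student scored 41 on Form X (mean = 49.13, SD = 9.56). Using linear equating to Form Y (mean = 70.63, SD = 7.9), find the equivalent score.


slope = SD_Y / SD_X = 7.9 / 9.56 ~ 0.8264
intercept = mean_Y - slope * mean_X = 70.63 - (7.9 / 9.56) * 49.13 ~ 30.0309
Y = slope * X + intercept. To avoid rounding drift from the rounded slope/intercept, evaluate the equivalent form Y = mean_Y + SD_Y * (X - mean_X) / SD_X at full precision:
Y = 70.63 + 7.9 * (41 - 49.13) / 9.56
Y = 70.63 - 7.9 * 8.13 / 9.56
Y = 70.63 - 64.227 / 9.56
Y = 70.63 - 6.7183
Y = 63.9117

63.9117


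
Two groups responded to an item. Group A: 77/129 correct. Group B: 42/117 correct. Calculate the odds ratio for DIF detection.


Odds_A = 77/52 = 1.4808
Odds_B = 42/75 = 0.56
OR = Odds_A / Odds_B = 1.4808 / 0.56
Exactly, OR = (77 * 75) / (52 * 42) = 5775 / 2184
OR = 2.6442

2.6442


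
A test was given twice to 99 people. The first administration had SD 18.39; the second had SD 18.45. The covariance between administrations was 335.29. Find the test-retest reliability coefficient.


r = cov(X,Y) / (SD_X * SD_Y)
r = 335.29 / (18.39 * 18.45)
r = 335.29 / 339.2955
r = 0.9882

0.9882


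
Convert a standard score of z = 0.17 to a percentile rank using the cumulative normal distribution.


CDF(z) = 0.5 * (1 + erf(z/sqrt(2)))
erf(0.1202) = 0.135
CDF = 0.5675
Percentile rank = 0.5675 * 100 = 56.75

56.75


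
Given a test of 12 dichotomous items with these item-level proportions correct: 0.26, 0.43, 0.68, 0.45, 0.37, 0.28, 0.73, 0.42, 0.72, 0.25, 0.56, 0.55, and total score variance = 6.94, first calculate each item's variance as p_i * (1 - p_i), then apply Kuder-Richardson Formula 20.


For each item, compute p_i * q_i:
  Item 1: 0.26 * 0.74 = 0.1924
  Item 2: 0.43 * 0.57 = 0.2451
  Item 3: 0.68 * 0.32 = 0.2176
  Item 4: 0.45 * 0.55 = 0.2475
  Item 5: 0.37 * 0.63 = 0.2331
  Item 6: 0.28 * 0.72 = 0.2016
  Item 7: 0.73 * 0.27 = 0.1971
  Item 8: 0.42 * 0.58 = 0.2436
  Item 9: 0.72 * 0.28 = 0.2016
  Item 10: 0.25 * 0.75 = 0.1875
  Item 11: 0.56 * 0.44 = 0.2464
  Item 12: 0.55 * 0.45 = 0.2475
Sum(p_i * q_i) = 0.1924 + 0.2451 + 0.2176 + 0.2475 + 0.2331 + 0.2016 + 0.1971 + 0.2436 + 0.2016 + 0.1875 + 0.2464 + 0.2475 = 2.661
KR-20 = (k/(k-1)) * (1 - Sum(p_i*q_i) / Var_total)
= (12/11) * (1 - 2.661/6.94)
= 1.0909 * 0.6166
KR-20 = 0.6726

0.6726


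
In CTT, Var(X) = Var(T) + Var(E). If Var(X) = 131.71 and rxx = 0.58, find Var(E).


var_true = rxx * var_obs = 0.58 * 131.71 = 76.3918
var_error = var_obs - var_true
var_error = 131.71 - 76.3918
var_error = 55.3182

55.3182


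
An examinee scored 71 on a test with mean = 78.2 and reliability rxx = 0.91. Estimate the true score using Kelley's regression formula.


T_est = rxx * X + (1 - rxx) * mean
T_est = 0.91 * 71 + 0.09 * 78.2
T_est = 64.61 + 7.038
T_est = 71.648

71.648


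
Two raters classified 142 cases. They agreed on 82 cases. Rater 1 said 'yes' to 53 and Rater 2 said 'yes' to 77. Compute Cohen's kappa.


P_o = 82/142 = 0.577465
P_e = (53*77 + 89*65) / 20164 = 0.489288
kappa = (P_o - P_e) / (1 - P_e)
kappa = (0.577465 - 0.489288) / (1 - 0.489288)
kappa = 0.1727

0.1727


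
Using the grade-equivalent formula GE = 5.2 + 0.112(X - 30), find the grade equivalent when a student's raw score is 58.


raw - median = 58 - 30 = 28
slope * diff = 0.112 * 28 = 3.136
GE = 5.2 + 3.136
GE = 8.336

8.336


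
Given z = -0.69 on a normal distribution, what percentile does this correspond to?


CDF(z) = 0.5 * (1 + erf(z/sqrt(2)))
erf(-0.4879) = -0.5098
CDF = 0.2451
Percentile rank = 0.2451 * 100 = 24.51

24.51


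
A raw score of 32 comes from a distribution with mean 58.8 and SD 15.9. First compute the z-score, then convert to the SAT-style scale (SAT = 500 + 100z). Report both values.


z = (X - mean) / SD = (32 - 58.8) / 15.9
z = -26.8 / 15.9
z = -1.6855
SAT-scale = SAT = 500 + 100z
Carry z at full precision (z = -26.8 / 15.9) into the conversion:
SAT-scale = 500 + 100 * (-26.8 / 15.9) = 500 + -2680 / 15.9
SAT-scale = 500 + -168.5535
SAT-scale = 331.4465

331.4465


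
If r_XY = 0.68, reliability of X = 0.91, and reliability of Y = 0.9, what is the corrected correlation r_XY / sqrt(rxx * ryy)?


r_corrected = rxy / sqrt(rxx * ryy)
= 0.68 / sqrt(0.91 * 0.9)
= 0.68 / sqrt(0.819)
= 0.68 / 0.904986
r_corrected = 0.7514

0.7514


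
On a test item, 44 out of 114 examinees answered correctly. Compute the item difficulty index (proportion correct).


Item difficulty p = number correct / total examinees
p = 44 / 114
p = 0.386

0.386


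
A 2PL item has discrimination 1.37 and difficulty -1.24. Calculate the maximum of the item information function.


For 2PL, max info at theta = b = -1.24
I_max = a^2 / 4 = 1.37^2 / 4
= 1.8769 / 4
I_max = 0.4692

0.4692


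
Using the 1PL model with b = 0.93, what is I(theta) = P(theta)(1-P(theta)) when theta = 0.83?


P = 1/(1+exp(-(0.83-0.93))) = 0.475
I = P*(1-P) = 0.475 * 0.525
I = 0.2494

0.2494


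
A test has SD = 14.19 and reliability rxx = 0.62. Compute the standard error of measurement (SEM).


SEM = SD * sqrt(1 - rxx)
SEM = 14.19 * sqrt(1 - 0.62)
SEM = 14.19 * sqrt(0.38) = 14.19 * 0.616441
SEM = 8.7473

8.7473


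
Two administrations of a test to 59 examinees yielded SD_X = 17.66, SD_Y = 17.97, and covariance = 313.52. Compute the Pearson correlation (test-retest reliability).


r = cov(X,Y) / (SD_X * SD_Y)
r = 313.52 / (17.66 * 17.97)
r = 313.52 / 317.3502
r = 0.9879

0.9879


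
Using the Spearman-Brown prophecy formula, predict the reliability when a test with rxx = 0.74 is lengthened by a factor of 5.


r_new = (n * rxx) / (1 + (n-1) * rxx)
r_new = (5 * 0.74) / (1 + 4 * 0.74)
r_new = 3.7 / 3.96
r_new = 0.9343

0.9343


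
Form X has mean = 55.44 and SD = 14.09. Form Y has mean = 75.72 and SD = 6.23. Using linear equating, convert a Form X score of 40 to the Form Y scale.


slope = SD_Y / SD_X = 6.23 / 14.09 ~ 0.4422
intercept = mean_Y - slope * mean_X = 75.72 - (6.23 / 14.09) * 55.44 ~ 51.2068
Y = slope * X + intercept. To avoid rounding drift from the rounded slope/intercept, evaluate the equivalent form Y = mean_Y + SD_Y * (X - mean_X) / SD_X at full precision:
Y = 75.72 + 6.23 * (40 - 55.44) / 14.09
Y = 75.72 - 6.23 * 15.44 / 14.09
Y = 75.72 - 96.1912 / 14.09
Y = 75.72 - 6.8269
Y = 68.8931

68.8931


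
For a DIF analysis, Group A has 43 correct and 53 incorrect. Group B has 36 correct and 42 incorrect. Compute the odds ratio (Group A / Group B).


Odds_A = 43/53 = 0.8113
Odds_B = 36/42 = 0.8571
OR = Odds_A / Odds_B = 0.8113 / 0.8571
Exactly, OR = (43 * 42) / (53 * 36) = 1806 / 1908
OR = 0.9465

0.9465


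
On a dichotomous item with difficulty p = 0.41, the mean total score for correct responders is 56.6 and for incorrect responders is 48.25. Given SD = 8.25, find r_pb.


q = 1 - p = 0.59
rpb = ((M1 - M0) / SD) * sqrt(p * q)
rpb = ((56.6 - 48.25) / 8.25) * sqrt(0.41 * 0.59)
rpb = 0.4978

0.4978


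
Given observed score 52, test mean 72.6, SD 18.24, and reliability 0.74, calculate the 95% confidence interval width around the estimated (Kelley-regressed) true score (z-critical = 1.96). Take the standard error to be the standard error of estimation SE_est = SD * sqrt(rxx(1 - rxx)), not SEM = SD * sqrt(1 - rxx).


True score estimate = 0.74*52 + 0.26*72.6 = 57.356
SE_est = SD * sqrt(rxx * (1 - rxx)) = 18.24 * sqrt(0.74 * 0.26) = 18.24 * sqrt(0.1924) = 8.000689
CI = T_est +/- z * SE_est, so width = 2 * z * SE_est = 2 * 1.96 * 8.000689
Width = 31.3627

31.3627


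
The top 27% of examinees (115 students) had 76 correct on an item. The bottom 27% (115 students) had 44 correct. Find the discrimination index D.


p_upper = 76/115 = 0.6609
p_lower = 44/115 = 0.3826
D = 0.6609 - 0.3826 = 0.2783

0.2783


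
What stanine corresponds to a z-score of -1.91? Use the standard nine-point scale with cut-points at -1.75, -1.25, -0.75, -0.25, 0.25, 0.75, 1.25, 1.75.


Stanine boundaries: [-1.75, -1.25, -0.75, -0.25, 0.25, 0.75, 1.25, 1.75]
z = -1.91
Check each boundary:
  z < -1.75
  z < -1.25
  z < -0.75
  z < -0.25
  z < 0.25
  z < 0.75
  z < 1.25
  z < 1.75
Highest qualifying boundary gives stanine = 1

1


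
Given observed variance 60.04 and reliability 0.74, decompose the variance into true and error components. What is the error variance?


var_true = rxx * var_obs = 0.74 * 60.04 = 44.4296
var_error = var_obs - var_true
var_error = 60.04 - 44.4296
var_error = 15.6104

15.6104


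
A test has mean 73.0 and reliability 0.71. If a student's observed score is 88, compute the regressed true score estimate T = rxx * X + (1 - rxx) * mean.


T_est = rxx * X + (1 - rxx) * mean
T_est = 0.71 * 88 + 0.29 * 73.0
T_est = 62.48 + 21.17
T_est = 83.65

83.65


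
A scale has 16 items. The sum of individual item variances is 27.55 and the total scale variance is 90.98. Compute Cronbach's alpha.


alpha = (k/(k-1)) * (1 - sum(si^2)/s_total^2)
= (16/15) * (1 - 27.55/90.98)
alpha = 0.7437

0.7437


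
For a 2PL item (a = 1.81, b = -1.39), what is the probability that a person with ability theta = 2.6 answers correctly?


a*(theta - b) = 1.81 * (2.6 - -1.39) = 7.2219
exp(-7.2219) = 0.0007
P = 1 / (1 + 0.0007)
P = 0.9993

0.9993


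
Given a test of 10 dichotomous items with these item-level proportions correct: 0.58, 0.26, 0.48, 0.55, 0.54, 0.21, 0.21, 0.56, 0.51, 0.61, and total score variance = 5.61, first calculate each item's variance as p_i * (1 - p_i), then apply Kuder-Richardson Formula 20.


For each item, compute p_i * q_i:
  Item 1: 0.58 * 0.42 = 0.2436
  Item 2: 0.26 * 0.74 = 0.1924
  Item 3: 0.48 * 0.52 = 0.2496
  Item 4: 0.55 * 0.45 = 0.2475
  Item 5: 0.54 * 0.46 = 0.2484
  Item 6: 0.21 * 0.79 = 0.1659
  Item 7: 0.21 * 0.79 = 0.1659
  Item 8: 0.56 * 0.44 = 0.2464
  Item 9: 0.51 * 0.49 = 0.2499
  Item 10: 0.61 * 0.39 = 0.2379
Sum(p_i * q_i) = 0.2436 + 0.1924 + 0.2496 + 0.2475 + 0.2484 + 0.1659 + 0.1659 + 0.2464 + 0.2499 + 0.2379 = 2.2475
KR-20 = (k/(k-1)) * (1 - Sum(p_i*q_i) / Var_total)
= (10/9) * (1 - 2.2475/5.61)
= 1.1111 * 0.5994
KR-20 = 0.666

0.666


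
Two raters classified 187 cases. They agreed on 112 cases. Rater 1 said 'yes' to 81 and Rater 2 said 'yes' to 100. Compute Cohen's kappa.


P_o = 112/187 = 0.59893
P_e = (81*100 + 106*87) / 34969 = 0.495353
kappa = (P_o - P_e) / (1 - P_e)
kappa = (0.59893 - 0.495353) / (1 - 0.495353)
kappa = 0.2052

0.2052


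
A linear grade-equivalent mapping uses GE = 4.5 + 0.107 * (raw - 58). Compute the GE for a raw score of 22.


raw - median = 22 - 58 = -36
slope * diff = 0.107 * -36 = -3.852
GE = 4.5 + -3.852
GE = 0.648

0.648


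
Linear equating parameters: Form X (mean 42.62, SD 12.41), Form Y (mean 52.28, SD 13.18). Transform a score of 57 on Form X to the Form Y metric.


slope = SD_Y / SD_X = 13.18 / 12.41 ~ 1.062
intercept = mean_Y - slope * mean_X = 52.28 - (13.18 / 12.41) * 42.62 ~ 7.0156
Y = slope * X + intercept. To avoid rounding drift from the rounded slope/intercept, evaluate the equivalent form Y = mean_Y + SD_Y * (X - mean_X) / SD_X at full precision:
Y = 52.28 + 13.18 * (57 - 42.62) / 12.41
Y = 52.28 + 13.18 * 14.38 / 12.41
Y = 52.28 + 189.5284 / 12.41
Y = 52.28 + 15.2722
Y = 67.5522

67.5522


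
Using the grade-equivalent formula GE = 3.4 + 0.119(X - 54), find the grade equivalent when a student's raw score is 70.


raw - median = 70 - 54 = 16
slope * diff = 0.119 * 16 = 1.904
GE = 3.4 + 1.904
GE = 5.304

5.304


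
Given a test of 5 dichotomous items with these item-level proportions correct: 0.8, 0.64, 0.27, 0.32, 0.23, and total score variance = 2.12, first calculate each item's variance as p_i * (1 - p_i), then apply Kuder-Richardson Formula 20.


For each item, compute p_i * q_i:
  Item 1: 0.8 * 0.2 = 0.16
  Item 2: 0.64 * 0.36 = 0.2304
  Item 3: 0.27 * 0.73 = 0.1971
  Item 4: 0.32 * 0.68 = 0.2176
  Item 5: 0.23 * 0.77 = 0.1771
Sum(p_i * q_i) = 0.16 + 0.2304 + 0.1971 + 0.2176 + 0.1771 = 0.9822
KR-20 = (k/(k-1)) * (1 - Sum(p_i*q_i) / Var_total)
= (5/4) * (1 - 0.9822/2.12)
= 1.25 * 0.5367
KR-20 = 0.6709

0.6709


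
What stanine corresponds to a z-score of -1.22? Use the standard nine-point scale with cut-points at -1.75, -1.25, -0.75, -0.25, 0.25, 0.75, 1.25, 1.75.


Stanine boundaries: [-1.75, -1.25, -0.75, -0.25, 0.25, 0.75, 1.25, 1.75]
z = -1.22
Check each boundary:
  z >= -1.75 -> could be stanine 2
  z >= -1.25 -> could be stanine 3
  z < -0.75
  z < -0.25
  z < 0.25
  z < 0.75
  z < 1.25
  z < 1.75
Highest qualifying boundary gives stanine = 3

3


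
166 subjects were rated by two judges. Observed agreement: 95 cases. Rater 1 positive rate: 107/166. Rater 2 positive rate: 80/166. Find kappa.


P_o = 95/166 = 0.572289
P_e = (107*80 + 59*86) / 27556 = 0.494774
kappa = (P_o - P_e) / (1 - P_e)
kappa = (0.572289 - 0.494774) / (1 - 0.494774)
kappa = 0.1534

0.1534


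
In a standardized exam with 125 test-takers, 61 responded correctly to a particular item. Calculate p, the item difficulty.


Item difficulty p = number correct / total examinees
p = 61 / 125
p = 0.488

0.488


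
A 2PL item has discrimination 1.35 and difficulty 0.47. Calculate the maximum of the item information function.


For 2PL, max info at theta = b = 0.47
I_max = a^2 / 4 = 1.35^2 / 4
= 1.8225 / 4
I_max = 0.4556

0.4556


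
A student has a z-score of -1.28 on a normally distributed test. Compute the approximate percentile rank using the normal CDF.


CDF(z) = 0.5 * (1 + erf(z/sqrt(2)))
erf(-0.9051) = -0.7995
CDF = 0.1003
Percentile rank = 0.1003 * 100 = 10.03

10.03


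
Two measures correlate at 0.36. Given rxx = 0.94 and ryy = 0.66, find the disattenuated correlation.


r_corrected = rxy / sqrt(rxx * ryy)
= 0.36 / sqrt(0.94 * 0.66)
= 0.36 / sqrt(0.6204)
= 0.36 / 0.787655
r_corrected = 0.4571

0.4571


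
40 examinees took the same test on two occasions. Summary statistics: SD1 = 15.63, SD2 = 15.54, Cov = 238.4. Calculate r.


r = cov(X,Y) / (SD_X * SD_Y)
r = 238.4 / (15.63 * 15.54)
r = 238.4 / 242.8902
r = 0.9815

0.9815


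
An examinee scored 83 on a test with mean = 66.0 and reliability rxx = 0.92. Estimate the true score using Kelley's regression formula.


T_est = rxx * X + (1 - rxx) * mean
T_est = 0.92 * 83 + 0.08 * 66.0
T_est = 76.36 + 5.28
T_est = 81.64

81.64


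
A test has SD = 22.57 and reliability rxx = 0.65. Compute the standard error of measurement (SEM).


SEM = SD * sqrt(1 - rxx)
SEM = 22.57 * sqrt(1 - 0.65)
SEM = 22.57 * sqrt(0.35) = 22.57 * 0.591608
SEM = 13.3526

13.3526


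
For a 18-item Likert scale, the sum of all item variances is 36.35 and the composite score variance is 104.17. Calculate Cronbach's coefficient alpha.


alpha = (k/(k-1)) * (1 - sum(si^2)/s_total^2)
= (18/17) * (1 - 36.35/104.17)
alpha = 0.6893

0.6893


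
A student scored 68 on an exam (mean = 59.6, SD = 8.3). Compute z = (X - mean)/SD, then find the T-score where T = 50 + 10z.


z = (X - mean) / SD = (68 - 59.6) / 8.3
z = 8.4 / 8.3
z = 1.012
T-score = T = 50 + 10z
Carry z at full precision (z = 8.4 / 8.3) into the conversion:
T-score = 50 + 10 * (8.4 / 8.3) = 50 + 84 / 8.3
T-score = 50 + 10.1205
T-score = 60.1205

60.1205


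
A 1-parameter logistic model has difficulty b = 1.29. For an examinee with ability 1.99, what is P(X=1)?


theta - b = 1.99 - 1.29 = 0.7
exp(-(theta - b)) = exp(-0.7) = 0.4966
P = 1 / (1 + 0.4966)
P = 0.6682

0.6682


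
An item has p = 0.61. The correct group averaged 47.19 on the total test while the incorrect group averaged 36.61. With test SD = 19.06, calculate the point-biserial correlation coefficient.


q = 1 - p = 0.39
rpb = ((M1 - M0) / SD) * sqrt(p * q)
rpb = ((47.19 - 36.61) / 19.06) * sqrt(0.61 * 0.39)
rpb = 0.2707

0.2707


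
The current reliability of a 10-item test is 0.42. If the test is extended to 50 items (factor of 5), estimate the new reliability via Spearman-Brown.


r_new = (n * rxx) / (1 + (n-1) * rxx)
r_new = (5 * 0.42) / (1 + 4 * 0.42)
r_new = 2.1 / 2.68
r_new = 0.7836

0.7836


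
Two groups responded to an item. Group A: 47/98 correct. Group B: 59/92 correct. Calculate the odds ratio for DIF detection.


Odds_A = 47/51 = 0.9216
Odds_B = 59/33 = 1.7879
OR = Odds_A / Odds_B = 0.9216 / 1.7879
Exactly, OR = (47 * 33) / (51 * 59) = 1551 / 3009
OR = 0.5155

0.5155


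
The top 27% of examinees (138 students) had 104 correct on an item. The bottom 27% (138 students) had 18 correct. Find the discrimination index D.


p_upper = 104/138 = 0.7536
p_lower = 18/138 = 0.1304
D = 0.7536 - 0.1304 = 0.6232

0.6232


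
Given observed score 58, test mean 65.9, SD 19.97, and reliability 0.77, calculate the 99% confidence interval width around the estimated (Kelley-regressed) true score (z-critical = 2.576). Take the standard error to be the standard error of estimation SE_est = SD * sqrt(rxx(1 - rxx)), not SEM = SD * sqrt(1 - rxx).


True score estimate = 0.77*58 + 0.23*65.9 = 59.817
SE_est = SD * sqrt(rxx * (1 - rxx)) = 19.97 * sqrt(0.77 * 0.23) = 19.97 * sqrt(0.1771) = 8.404025
CI = T_est +/- z * SE_est, so width = 2 * z * SE_est = 2 * 2.576 * 8.404025
Width = 43.2975

43.2975


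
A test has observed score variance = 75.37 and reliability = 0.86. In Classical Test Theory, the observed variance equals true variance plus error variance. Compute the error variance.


var_true = rxx * var_obs = 0.86 * 75.37 = 64.8182
var_error = var_obs - var_true
var_error = 75.37 - 64.8182
var_error = 10.5518

10.5518


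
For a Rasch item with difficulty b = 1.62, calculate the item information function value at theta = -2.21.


P = 1/(1+exp(-(-2.21-1.62))) = 0.0212
I = P*(1-P) = 0.0212 * 0.9788
I = 0.0208

0.0208


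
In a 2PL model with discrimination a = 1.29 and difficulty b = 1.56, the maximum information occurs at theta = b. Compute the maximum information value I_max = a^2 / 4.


For 2PL, max info at theta = b = 1.56
I_max = a^2 / 4 = 1.29^2 / 4
= 1.6641 / 4
I_max = 0.416

0.416


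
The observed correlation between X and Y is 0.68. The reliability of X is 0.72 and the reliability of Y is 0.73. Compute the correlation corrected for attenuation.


r_corrected = rxy / sqrt(rxx * ryy)
= 0.68 / sqrt(0.72 * 0.73)
= 0.68 / sqrt(0.5256)
= 0.68 / 0.724983
r_corrected = 0.938

0.938


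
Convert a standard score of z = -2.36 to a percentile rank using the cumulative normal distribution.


CDF(z) = 0.5 * (1 + erf(z/sqrt(2)))
erf(-1.6688) = -0.9817
CDF = 0.0091
Percentile rank = 0.0091 * 100 = 0.91

0.91


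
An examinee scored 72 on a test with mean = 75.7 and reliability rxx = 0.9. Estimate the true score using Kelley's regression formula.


T_est = rxx * X + (1 - rxx) * mean
T_est = 0.9 * 72 + 0.1 * 75.7
T_est = 64.8 + 7.57
T_est = 72.37

72.37


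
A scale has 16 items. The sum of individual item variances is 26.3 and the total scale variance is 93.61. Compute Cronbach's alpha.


alpha = (k/(k-1)) * (1 - sum(si^2)/s_total^2)
= (16/15) * (1 - 26.3/93.61)
alpha = 0.767

0.767


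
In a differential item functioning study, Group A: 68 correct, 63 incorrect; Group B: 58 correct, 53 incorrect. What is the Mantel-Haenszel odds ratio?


Odds_A = 68/63 = 1.0794
Odds_B = 58/53 = 1.0943
OR = Odds_A / Odds_B = 1.0794 / 1.0943
Exactly, OR = (68 * 53) / (63 * 58) = 3604 / 3654
OR = 0.9863

0.9863


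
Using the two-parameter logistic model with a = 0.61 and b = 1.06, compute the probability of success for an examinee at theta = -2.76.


a*(theta - b) = 0.61 * (-2.76 - 1.06) = -2.3302
exp(--2.3302) = 10.28
P = 1 / (1 + 10.28)
P = 0.0887

0.0887


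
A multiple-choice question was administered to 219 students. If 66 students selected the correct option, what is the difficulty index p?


Item difficulty p = number correct / total examinees
p = 66 / 219
p = 0.3014

0.3014


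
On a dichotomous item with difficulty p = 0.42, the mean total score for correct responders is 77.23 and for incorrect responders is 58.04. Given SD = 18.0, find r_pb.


q = 1 - p = 0.58
rpb = ((M1 - M0) / SD) * sqrt(p * q)
rpb = ((77.23 - 58.04) / 18.0) * sqrt(0.42 * 0.58)
rpb = 0.5262

0.5262


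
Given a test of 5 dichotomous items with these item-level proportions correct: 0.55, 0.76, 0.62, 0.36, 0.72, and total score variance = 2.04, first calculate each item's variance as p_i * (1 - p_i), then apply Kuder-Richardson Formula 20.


For each item, compute p_i * q_i:
  Item 1: 0.55 * 0.45 = 0.2475
  Item 2: 0.76 * 0.24 = 0.1824
  Item 3: 0.62 * 0.38 = 0.2356
  Item 4: 0.36 * 0.64 = 0.2304
  Item 5: 0.72 * 0.28 = 0.2016
Sum(p_i * q_i) = 0.2475 + 0.1824 + 0.2356 + 0.2304 + 0.2016 = 1.0975
KR-20 = (k/(k-1)) * (1 - Sum(p_i*q_i) / Var_total)
= (5/4) * (1 - 1.0975/2.04)
= 1.25 * 0.462
KR-20 = 0.5775

0.5775


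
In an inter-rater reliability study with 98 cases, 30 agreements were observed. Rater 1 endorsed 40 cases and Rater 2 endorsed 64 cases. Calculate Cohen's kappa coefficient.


P_o = 30/98 = 0.306122
P_e = (40*64 + 58*34) / 9604 = 0.471887
kappa = (P_o - P_e) / (1 - P_e)
kappa = (0.306122 - 0.471887) / (1 - 0.471887)
kappa = -0.3139

-0.3139


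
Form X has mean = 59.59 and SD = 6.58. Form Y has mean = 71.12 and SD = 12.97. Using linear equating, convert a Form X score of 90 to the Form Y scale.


slope = SD_Y / SD_X = 12.97 / 6.58 ~ 1.9711
intercept = mean_Y - slope * mean_X = 71.12 - (12.97 / 6.58) * 59.59 ~ -46.3393
Y = slope * X + intercept. To avoid rounding drift from the rounded slope/intercept, evaluate the equivalent form Y = mean_Y + SD_Y * (X - mean_X) / SD_X at full precision:
Y = 71.12 + 12.97 * (90 - 59.59) / 6.58
Y = 71.12 + 12.97 * 30.41 / 6.58
Y = 71.12 + 394.4177 / 6.58
Y = 71.12 + 59.9419
Y = 131.0619

131.0619


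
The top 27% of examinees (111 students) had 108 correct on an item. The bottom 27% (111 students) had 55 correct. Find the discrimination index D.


p_upper = 108/111 = 0.973
p_lower = 55/111 = 0.4955
D = 0.973 - 0.4955 = 0.4775

0.4775


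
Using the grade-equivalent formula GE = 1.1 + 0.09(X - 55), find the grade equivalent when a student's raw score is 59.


raw - median = 59 - 55 = 4
slope * diff = 0.09 * 4 = 0.36
GE = 1.1 + 0.36
GE = 1.46

1.46


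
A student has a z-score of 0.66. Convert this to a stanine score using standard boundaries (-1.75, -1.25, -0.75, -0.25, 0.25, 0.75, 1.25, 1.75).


Stanine boundaries: [-1.75, -1.25, -0.75, -0.25, 0.25, 0.75, 1.25, 1.75]
z = 0.66
Check each boundary:
  z >= -1.75 -> could be stanine 2
  z >= -1.25 -> could be stanine 3
  z >= -0.75 -> could be stanine 4
  z >= -0.25 -> could be stanine 5
  z >= 0.25 -> could be stanine 6
  z < 0.75
  z < 1.25
  z < 1.75
Highest qualifying boundary gives stanine = 6

6


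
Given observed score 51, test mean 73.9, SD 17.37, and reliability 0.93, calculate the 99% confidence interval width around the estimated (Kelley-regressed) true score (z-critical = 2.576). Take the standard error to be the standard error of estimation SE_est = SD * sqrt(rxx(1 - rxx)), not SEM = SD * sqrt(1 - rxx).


True score estimate = 0.93*51 + 0.07*73.9 = 52.603
SE_est = SD * sqrt(rxx * (1 - rxx)) = 17.37 * sqrt(0.93 * 0.07) = 17.37 * sqrt(0.0651) = 4.431904
CI = T_est +/- z * SE_est, so width = 2 * z * SE_est = 2 * 2.576 * 4.431904
Width = 22.8332

22.8332


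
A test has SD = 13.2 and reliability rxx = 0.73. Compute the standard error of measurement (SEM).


SEM = SD * sqrt(1 - rxx)
SEM = 13.2 * sqrt(1 - 0.73)
SEM = 13.2 * sqrt(0.27) = 13.2 * 0.519615
SEM = 6.8589

6.8589


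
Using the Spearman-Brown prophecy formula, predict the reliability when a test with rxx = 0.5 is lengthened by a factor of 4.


r_new = (n * rxx) / (1 + (n-1) * rxx)
r_new = (4 * 0.5) / (1 + 3 * 0.5)
r_new = 2.0 / 2.5
r_new = 0.8

0.8


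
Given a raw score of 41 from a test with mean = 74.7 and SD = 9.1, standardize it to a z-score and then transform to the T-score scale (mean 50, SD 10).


z = (X - mean) / SD = (41 - 74.7) / 9.1
z = -33.7 / 9.1
z = -3.7033
T-score = T = 50 + 10z
Carry z at full precision (z = -33.7 / 9.1) into the conversion:
T-score = 50 + 10 * (-33.7 / 9.1) = 50 + -337 / 9.1
T-score = 50 + -37.033
T-score = 12.967

12.967


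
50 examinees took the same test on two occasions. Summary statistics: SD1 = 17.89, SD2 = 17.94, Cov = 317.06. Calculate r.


r = cov(X,Y) / (SD_X * SD_Y)
r = 317.06 / (17.89 * 17.94)
r = 317.06 / 320.9466
r = 0.9879

0.9879


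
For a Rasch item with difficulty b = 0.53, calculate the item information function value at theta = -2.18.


P = 1/(1+exp(-(-2.18-0.53))) = 0.0624
I = P*(1-P) = 0.0624 * 0.9376
I = 0.0585

0.0585


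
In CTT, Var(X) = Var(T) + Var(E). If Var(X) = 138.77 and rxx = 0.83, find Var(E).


var_true = rxx * var_obs = 0.83 * 138.77 = 115.1791
var_error = var_obs - var_true
var_error = 138.77 - 115.1791
var_error = 23.5909

23.5909


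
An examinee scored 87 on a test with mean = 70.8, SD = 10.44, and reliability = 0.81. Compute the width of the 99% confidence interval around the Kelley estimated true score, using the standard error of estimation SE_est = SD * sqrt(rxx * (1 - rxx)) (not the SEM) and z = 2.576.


True score estimate = 0.81*87 + 0.19*70.8 = 83.922
SE_est = SD * sqrt(rxx * (1 - rxx)) = 10.44 * sqrt(0.81 * 0.19) = 10.44 * sqrt(0.1539) = 4.095621
CI = T_est +/- z * SE_est, so width = 2 * z * SE_est = 2 * 2.576 * 4.095621
Width = 21.1006

21.1006
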